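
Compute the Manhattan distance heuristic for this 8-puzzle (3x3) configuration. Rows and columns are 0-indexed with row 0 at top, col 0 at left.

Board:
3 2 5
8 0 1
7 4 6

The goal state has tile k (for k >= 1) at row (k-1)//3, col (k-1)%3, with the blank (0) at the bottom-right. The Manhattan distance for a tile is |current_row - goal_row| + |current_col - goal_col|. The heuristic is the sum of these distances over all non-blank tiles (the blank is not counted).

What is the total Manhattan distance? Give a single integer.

Tile 3: (0,0)->(0,2) = 2
Tile 2: (0,1)->(0,1) = 0
Tile 5: (0,2)->(1,1) = 2
Tile 8: (1,0)->(2,1) = 2
Tile 1: (1,2)->(0,0) = 3
Tile 7: (2,0)->(2,0) = 0
Tile 4: (2,1)->(1,0) = 2
Tile 6: (2,2)->(1,2) = 1
Sum: 2 + 0 + 2 + 2 + 3 + 0 + 2 + 1 = 12

Answer: 12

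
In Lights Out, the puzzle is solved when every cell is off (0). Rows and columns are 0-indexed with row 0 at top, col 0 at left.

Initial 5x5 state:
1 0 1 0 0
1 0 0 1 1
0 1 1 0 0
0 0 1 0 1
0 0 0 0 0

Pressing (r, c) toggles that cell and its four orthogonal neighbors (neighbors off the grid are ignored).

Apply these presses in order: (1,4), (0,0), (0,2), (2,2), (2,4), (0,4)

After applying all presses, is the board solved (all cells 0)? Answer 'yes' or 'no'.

After press 1 at (1,4):
1 0 1 0 1
1 0 0 0 0
0 1 1 0 1
0 0 1 0 1
0 0 0 0 0

After press 2 at (0,0):
0 1 1 0 1
0 0 0 0 0
0 1 1 0 1
0 0 1 0 1
0 0 0 0 0

After press 3 at (0,2):
0 0 0 1 1
0 0 1 0 0
0 1 1 0 1
0 0 1 0 1
0 0 0 0 0

After press 4 at (2,2):
0 0 0 1 1
0 0 0 0 0
0 0 0 1 1
0 0 0 0 1
0 0 0 0 0

After press 5 at (2,4):
0 0 0 1 1
0 0 0 0 1
0 0 0 0 0
0 0 0 0 0
0 0 0 0 0

After press 6 at (0,4):
0 0 0 0 0
0 0 0 0 0
0 0 0 0 0
0 0 0 0 0
0 0 0 0 0

Lights still on: 0

Answer: yes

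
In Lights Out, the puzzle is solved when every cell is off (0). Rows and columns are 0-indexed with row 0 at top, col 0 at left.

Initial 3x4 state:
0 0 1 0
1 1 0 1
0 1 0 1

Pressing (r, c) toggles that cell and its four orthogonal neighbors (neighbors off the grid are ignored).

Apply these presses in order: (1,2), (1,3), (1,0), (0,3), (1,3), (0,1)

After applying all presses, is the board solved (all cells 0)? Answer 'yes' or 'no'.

Answer: no

Derivation:
After press 1 at (1,2):
0 0 0 0
1 0 1 0
0 1 1 1

After press 2 at (1,3):
0 0 0 1
1 0 0 1
0 1 1 0

After press 3 at (1,0):
1 0 0 1
0 1 0 1
1 1 1 0

After press 4 at (0,3):
1 0 1 0
0 1 0 0
1 1 1 0

After press 5 at (1,3):
1 0 1 1
0 1 1 1
1 1 1 1

After press 6 at (0,1):
0 1 0 1
0 0 1 1
1 1 1 1

Lights still on: 8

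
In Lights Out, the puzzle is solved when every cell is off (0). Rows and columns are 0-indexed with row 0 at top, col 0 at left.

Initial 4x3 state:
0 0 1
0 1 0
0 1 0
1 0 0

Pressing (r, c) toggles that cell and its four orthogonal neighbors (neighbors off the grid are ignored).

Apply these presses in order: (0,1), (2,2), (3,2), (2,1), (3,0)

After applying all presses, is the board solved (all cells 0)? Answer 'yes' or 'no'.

After press 1 at (0,1):
1 1 0
0 0 0
0 1 0
1 0 0

After press 2 at (2,2):
1 1 0
0 0 1
0 0 1
1 0 1

After press 3 at (3,2):
1 1 0
0 0 1
0 0 0
1 1 0

After press 4 at (2,1):
1 1 0
0 1 1
1 1 1
1 0 0

After press 5 at (3,0):
1 1 0
0 1 1
0 1 1
0 1 0

Lights still on: 7

Answer: no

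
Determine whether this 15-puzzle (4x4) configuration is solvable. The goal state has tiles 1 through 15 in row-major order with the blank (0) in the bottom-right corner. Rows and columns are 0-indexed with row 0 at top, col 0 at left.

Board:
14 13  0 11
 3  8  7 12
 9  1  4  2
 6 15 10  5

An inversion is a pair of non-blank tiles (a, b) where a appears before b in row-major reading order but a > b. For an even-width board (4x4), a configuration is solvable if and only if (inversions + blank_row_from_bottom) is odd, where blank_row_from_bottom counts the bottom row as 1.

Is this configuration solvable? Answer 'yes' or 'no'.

Inversions: 65
Blank is in row 0 (0-indexed from top), which is row 4 counting from the bottom (bottom = 1).
65 + 4 = 69, which is odd, so the puzzle is solvable.

Answer: yes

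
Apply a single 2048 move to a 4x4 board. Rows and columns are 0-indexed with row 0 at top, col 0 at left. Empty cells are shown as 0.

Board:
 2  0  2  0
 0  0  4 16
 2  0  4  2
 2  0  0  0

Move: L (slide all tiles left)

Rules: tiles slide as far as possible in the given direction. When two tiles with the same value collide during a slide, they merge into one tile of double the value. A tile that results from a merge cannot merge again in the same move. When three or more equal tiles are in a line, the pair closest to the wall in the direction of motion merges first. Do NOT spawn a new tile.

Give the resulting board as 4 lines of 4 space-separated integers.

Answer:  4  0  0  0
 4 16  0  0
 2  4  2  0
 2  0  0  0

Derivation:
Slide left:
row 0: [2, 0, 2, 0] -> [4, 0, 0, 0]
row 1: [0, 0, 4, 16] -> [4, 16, 0, 0]
row 2: [2, 0, 4, 2] -> [2, 4, 2, 0]
row 3: [2, 0, 0, 0] -> [2, 0, 0, 0]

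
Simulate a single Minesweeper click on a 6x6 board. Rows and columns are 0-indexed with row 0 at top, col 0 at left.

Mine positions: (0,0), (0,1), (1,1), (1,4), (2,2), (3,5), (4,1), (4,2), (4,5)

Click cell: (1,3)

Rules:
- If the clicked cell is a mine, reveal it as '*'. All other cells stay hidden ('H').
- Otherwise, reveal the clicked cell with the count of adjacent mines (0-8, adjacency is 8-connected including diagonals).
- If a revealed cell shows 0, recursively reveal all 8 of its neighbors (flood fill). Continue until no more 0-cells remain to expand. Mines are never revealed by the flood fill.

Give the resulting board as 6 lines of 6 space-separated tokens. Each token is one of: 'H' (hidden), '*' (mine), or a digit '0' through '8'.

H H H H H H
H H H 2 H H
H H H H H H
H H H H H H
H H H H H H
H H H H H H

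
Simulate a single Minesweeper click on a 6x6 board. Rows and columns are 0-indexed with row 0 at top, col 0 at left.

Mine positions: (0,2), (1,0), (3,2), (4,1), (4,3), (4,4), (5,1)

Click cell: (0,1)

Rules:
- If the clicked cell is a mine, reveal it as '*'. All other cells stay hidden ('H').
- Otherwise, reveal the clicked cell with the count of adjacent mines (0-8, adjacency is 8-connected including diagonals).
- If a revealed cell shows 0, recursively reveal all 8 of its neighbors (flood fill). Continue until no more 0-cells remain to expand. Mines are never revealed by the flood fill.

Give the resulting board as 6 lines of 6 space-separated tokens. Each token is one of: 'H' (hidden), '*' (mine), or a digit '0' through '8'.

H 2 H H H H
H H H H H H
H H H H H H
H H H H H H
H H H H H H
H H H H H H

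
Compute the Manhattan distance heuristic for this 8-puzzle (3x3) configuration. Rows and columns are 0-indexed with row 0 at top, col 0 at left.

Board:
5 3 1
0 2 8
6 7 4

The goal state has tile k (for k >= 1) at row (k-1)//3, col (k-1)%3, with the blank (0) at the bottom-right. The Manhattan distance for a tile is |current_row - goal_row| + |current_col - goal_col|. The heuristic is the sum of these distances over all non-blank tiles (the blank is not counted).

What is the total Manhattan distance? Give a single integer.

Tile 5: at (0,0), goal (1,1), distance |0-1|+|0-1| = 2
Tile 3: at (0,1), goal (0,2), distance |0-0|+|1-2| = 1
Tile 1: at (0,2), goal (0,0), distance |0-0|+|2-0| = 2
Tile 2: at (1,1), goal (0,1), distance |1-0|+|1-1| = 1
Tile 8: at (1,2), goal (2,1), distance |1-2|+|2-1| = 2
Tile 6: at (2,0), goal (1,2), distance |2-1|+|0-2| = 3
Tile 7: at (2,1), goal (2,0), distance |2-2|+|1-0| = 1
Tile 4: at (2,2), goal (1,0), distance |2-1|+|2-0| = 3
Sum: 2 + 1 + 2 + 1 + 2 + 3 + 1 + 3 = 15

Answer: 15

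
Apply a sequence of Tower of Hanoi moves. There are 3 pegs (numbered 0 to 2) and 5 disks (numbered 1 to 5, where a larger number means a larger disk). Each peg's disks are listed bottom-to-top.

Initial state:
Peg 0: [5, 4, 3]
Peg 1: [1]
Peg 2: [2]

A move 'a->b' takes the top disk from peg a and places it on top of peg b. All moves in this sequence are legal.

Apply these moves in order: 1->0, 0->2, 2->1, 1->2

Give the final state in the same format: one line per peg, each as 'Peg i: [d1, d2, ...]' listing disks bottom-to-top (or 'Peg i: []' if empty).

After move 1 (1->0):
Peg 0: [5, 4, 3, 1]
Peg 1: []
Peg 2: [2]

After move 2 (0->2):
Peg 0: [5, 4, 3]
Peg 1: []
Peg 2: [2, 1]

After move 3 (2->1):
Peg 0: [5, 4, 3]
Peg 1: [1]
Peg 2: [2]

After move 4 (1->2):
Peg 0: [5, 4, 3]
Peg 1: []
Peg 2: [2, 1]

Answer: Peg 0: [5, 4, 3]
Peg 1: []
Peg 2: [2, 1]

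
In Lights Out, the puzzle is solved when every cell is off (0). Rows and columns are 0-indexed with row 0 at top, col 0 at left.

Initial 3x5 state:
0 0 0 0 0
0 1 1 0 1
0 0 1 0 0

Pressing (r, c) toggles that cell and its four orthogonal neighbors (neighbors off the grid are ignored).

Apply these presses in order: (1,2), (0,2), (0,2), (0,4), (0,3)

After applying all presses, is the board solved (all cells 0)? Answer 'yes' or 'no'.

Answer: yes

Derivation:
After press 1 at (1,2):
0 0 1 0 0
0 0 0 1 1
0 0 0 0 0

After press 2 at (0,2):
0 1 0 1 0
0 0 1 1 1
0 0 0 0 0

After press 3 at (0,2):
0 0 1 0 0
0 0 0 1 1
0 0 0 0 0

After press 4 at (0,4):
0 0 1 1 1
0 0 0 1 0
0 0 0 0 0

After press 5 at (0,3):
0 0 0 0 0
0 0 0 0 0
0 0 0 0 0

Lights still on: 0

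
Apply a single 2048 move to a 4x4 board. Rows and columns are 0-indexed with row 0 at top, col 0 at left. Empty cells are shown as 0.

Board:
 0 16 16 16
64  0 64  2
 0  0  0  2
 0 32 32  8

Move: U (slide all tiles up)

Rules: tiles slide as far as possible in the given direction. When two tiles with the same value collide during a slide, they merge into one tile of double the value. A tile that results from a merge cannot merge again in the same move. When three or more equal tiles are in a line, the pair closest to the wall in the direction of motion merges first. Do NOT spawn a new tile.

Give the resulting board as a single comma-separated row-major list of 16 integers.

Slide up:
col 0: [0, 64, 0, 0] -> [64, 0, 0, 0]
col 1: [16, 0, 0, 32] -> [16, 32, 0, 0]
col 2: [16, 64, 0, 32] -> [16, 64, 32, 0]
col 3: [16, 2, 2, 8] -> [16, 4, 8, 0]

Answer: 64, 16, 16, 16, 0, 32, 64, 4, 0, 0, 32, 8, 0, 0, 0, 0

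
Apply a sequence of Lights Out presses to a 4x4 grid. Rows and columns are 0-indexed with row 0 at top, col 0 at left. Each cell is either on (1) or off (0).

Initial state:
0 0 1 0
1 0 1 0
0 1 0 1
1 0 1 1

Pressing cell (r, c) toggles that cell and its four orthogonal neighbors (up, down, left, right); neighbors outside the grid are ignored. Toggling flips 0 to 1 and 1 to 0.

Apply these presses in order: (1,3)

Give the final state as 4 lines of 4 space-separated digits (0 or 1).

After press 1 at (1,3):
0 0 1 1
1 0 0 1
0 1 0 0
1 0 1 1

Answer: 0 0 1 1
1 0 0 1
0 1 0 0
1 0 1 1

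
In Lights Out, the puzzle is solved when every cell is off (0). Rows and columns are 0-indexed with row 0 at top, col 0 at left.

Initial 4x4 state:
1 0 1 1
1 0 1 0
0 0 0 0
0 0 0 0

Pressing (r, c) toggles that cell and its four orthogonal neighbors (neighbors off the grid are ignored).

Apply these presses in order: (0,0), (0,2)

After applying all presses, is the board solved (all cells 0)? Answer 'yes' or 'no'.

Answer: yes

Derivation:
After press 1 at (0,0):
0 1 1 1
0 0 1 0
0 0 0 0
0 0 0 0

After press 2 at (0,2):
0 0 0 0
0 0 0 0
0 0 0 0
0 0 0 0

Lights still on: 0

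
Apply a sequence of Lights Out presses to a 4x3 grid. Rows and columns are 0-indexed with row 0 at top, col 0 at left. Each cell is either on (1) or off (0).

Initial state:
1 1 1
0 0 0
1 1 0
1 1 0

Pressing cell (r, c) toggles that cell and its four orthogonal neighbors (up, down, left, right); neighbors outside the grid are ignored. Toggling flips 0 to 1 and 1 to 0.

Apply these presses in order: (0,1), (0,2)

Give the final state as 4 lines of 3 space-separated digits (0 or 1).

After press 1 at (0,1):
0 0 0
0 1 0
1 1 0
1 1 0

After press 2 at (0,2):
0 1 1
0 1 1
1 1 0
1 1 0

Answer: 0 1 1
0 1 1
1 1 0
1 1 0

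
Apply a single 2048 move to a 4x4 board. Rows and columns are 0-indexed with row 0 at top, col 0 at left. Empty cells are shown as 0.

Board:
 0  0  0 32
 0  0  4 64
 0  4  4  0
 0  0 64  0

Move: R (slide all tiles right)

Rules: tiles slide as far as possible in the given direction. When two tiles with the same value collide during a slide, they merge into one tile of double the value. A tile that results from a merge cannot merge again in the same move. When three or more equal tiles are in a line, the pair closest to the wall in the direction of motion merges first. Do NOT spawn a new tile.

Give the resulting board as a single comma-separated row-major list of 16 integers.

Slide right:
row 0: [0, 0, 0, 32] -> [0, 0, 0, 32]
row 1: [0, 0, 4, 64] -> [0, 0, 4, 64]
row 2: [0, 4, 4, 0] -> [0, 0, 0, 8]
row 3: [0, 0, 64, 0] -> [0, 0, 0, 64]

Answer: 0, 0, 0, 32, 0, 0, 4, 64, 0, 0, 0, 8, 0, 0, 0, 64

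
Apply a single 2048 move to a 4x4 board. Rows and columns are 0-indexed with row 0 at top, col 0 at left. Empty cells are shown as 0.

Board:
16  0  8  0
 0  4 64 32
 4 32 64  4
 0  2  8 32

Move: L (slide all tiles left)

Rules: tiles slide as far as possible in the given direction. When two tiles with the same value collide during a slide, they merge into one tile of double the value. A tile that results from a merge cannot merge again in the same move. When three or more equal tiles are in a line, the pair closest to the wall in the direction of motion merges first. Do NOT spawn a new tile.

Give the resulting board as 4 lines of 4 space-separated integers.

Slide left:
row 0: [16, 0, 8, 0] -> [16, 8, 0, 0]
row 1: [0, 4, 64, 32] -> [4, 64, 32, 0]
row 2: [4, 32, 64, 4] -> [4, 32, 64, 4]
row 3: [0, 2, 8, 32] -> [2, 8, 32, 0]

Answer: 16  8  0  0
 4 64 32  0
 4 32 64  4
 2  8 32  0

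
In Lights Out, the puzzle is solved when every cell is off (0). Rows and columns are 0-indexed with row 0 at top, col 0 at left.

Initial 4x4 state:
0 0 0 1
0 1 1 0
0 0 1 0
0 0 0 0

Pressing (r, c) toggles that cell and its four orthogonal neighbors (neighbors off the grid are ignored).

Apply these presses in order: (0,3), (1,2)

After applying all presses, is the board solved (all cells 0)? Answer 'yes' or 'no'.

After press 1 at (0,3):
0 0 1 0
0 1 1 1
0 0 1 0
0 0 0 0

After press 2 at (1,2):
0 0 0 0
0 0 0 0
0 0 0 0
0 0 0 0

Lights still on: 0

Answer: yes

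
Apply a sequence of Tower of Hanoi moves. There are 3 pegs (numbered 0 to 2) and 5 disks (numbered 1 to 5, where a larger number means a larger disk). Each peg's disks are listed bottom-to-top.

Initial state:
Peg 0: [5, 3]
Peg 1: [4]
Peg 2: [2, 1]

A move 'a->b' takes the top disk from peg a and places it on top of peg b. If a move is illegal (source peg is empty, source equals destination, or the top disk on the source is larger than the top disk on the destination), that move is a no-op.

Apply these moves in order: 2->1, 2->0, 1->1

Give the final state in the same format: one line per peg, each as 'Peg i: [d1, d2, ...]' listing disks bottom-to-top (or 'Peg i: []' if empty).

After move 1 (2->1):
Peg 0: [5, 3]
Peg 1: [4, 1]
Peg 2: [2]

After move 2 (2->0):
Peg 0: [5, 3, 2]
Peg 1: [4, 1]
Peg 2: []

After move 3 (1->1):
Peg 0: [5, 3, 2]
Peg 1: [4, 1]
Peg 2: []

Answer: Peg 0: [5, 3, 2]
Peg 1: [4, 1]
Peg 2: []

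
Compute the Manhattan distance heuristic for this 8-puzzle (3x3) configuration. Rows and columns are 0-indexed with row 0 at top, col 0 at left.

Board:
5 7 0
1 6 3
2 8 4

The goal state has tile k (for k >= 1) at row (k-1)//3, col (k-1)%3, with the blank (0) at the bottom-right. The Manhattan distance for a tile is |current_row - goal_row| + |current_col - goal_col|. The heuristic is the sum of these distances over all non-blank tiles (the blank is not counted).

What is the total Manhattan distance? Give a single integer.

Answer: 14

Derivation:
Tile 5: (0,0)->(1,1) = 2
Tile 7: (0,1)->(2,0) = 3
Tile 1: (1,0)->(0,0) = 1
Tile 6: (1,1)->(1,2) = 1
Tile 3: (1,2)->(0,2) = 1
Tile 2: (2,0)->(0,1) = 3
Tile 8: (2,1)->(2,1) = 0
Tile 4: (2,2)->(1,0) = 3
Sum: 2 + 3 + 1 + 1 + 1 + 3 + 0 + 3 = 14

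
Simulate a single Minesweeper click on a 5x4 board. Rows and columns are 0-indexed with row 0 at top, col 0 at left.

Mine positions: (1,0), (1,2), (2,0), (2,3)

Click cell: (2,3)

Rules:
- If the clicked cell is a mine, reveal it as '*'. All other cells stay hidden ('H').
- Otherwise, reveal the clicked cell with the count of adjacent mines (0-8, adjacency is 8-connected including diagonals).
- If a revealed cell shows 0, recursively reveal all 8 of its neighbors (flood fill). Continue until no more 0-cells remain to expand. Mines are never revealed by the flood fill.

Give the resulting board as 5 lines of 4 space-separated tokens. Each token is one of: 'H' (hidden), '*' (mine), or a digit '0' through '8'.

H H H H
H H H H
H H H *
H H H H
H H H H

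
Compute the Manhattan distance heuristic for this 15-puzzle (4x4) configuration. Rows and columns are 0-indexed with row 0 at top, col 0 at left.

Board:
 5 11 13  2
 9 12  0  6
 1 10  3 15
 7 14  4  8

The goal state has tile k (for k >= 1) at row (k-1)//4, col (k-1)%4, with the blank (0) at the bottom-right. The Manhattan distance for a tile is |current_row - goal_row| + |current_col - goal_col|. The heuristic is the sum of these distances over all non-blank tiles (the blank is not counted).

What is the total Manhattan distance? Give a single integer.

Tile 5: at (0,0), goal (1,0), distance |0-1|+|0-0| = 1
Tile 11: at (0,1), goal (2,2), distance |0-2|+|1-2| = 3
Tile 13: at (0,2), goal (3,0), distance |0-3|+|2-0| = 5
Tile 2: at (0,3), goal (0,1), distance |0-0|+|3-1| = 2
Tile 9: at (1,0), goal (2,0), distance |1-2|+|0-0| = 1
Tile 12: at (1,1), goal (2,3), distance |1-2|+|1-3| = 3
Tile 6: at (1,3), goal (1,1), distance |1-1|+|3-1| = 2
Tile 1: at (2,0), goal (0,0), distance |2-0|+|0-0| = 2
Tile 10: at (2,1), goal (2,1), distance |2-2|+|1-1| = 0
Tile 3: at (2,2), goal (0,2), distance |2-0|+|2-2| = 2
Tile 15: at (2,3), goal (3,2), distance |2-3|+|3-2| = 2
Tile 7: at (3,0), goal (1,2), distance |3-1|+|0-2| = 4
Tile 14: at (3,1), goal (3,1), distance |3-3|+|1-1| = 0
Tile 4: at (3,2), goal (0,3), distance |3-0|+|2-3| = 4
Tile 8: at (3,3), goal (1,3), distance |3-1|+|3-3| = 2
Sum: 1 + 3 + 5 + 2 + 1 + 3 + 2 + 2 + 0 + 2 + 2 + 4 + 0 + 4 + 2 = 33

Answer: 33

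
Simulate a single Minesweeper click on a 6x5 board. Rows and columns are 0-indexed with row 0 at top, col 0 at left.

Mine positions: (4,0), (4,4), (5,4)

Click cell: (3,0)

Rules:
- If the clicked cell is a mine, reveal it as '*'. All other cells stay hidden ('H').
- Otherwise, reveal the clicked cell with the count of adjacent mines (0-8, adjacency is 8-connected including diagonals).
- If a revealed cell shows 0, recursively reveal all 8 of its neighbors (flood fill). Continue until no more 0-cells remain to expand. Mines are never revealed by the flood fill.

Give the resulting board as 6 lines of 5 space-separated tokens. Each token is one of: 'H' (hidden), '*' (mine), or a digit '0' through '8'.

H H H H H
H H H H H
H H H H H
1 H H H H
H H H H H
H H H H H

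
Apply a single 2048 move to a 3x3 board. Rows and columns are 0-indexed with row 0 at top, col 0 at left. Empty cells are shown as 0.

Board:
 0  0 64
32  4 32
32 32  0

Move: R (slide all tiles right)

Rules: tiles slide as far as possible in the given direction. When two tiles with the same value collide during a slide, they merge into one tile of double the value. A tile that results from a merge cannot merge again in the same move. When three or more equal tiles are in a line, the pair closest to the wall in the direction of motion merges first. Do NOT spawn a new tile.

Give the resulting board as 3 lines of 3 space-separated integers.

Answer:  0  0 64
32  4 32
 0  0 64

Derivation:
Slide right:
row 0: [0, 0, 64] -> [0, 0, 64]
row 1: [32, 4, 32] -> [32, 4, 32]
row 2: [32, 32, 0] -> [0, 0, 64]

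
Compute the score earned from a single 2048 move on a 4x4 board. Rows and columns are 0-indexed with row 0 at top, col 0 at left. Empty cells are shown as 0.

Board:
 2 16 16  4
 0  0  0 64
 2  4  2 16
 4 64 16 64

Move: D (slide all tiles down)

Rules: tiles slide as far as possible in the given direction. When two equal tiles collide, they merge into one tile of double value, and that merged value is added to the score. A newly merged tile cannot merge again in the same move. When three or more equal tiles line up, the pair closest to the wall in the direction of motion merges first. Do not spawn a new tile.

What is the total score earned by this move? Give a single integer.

Answer: 4

Derivation:
Slide down:
col 0: [2, 0, 2, 4] -> [0, 0, 4, 4]  score +4 (running 4)
col 1: [16, 0, 4, 64] -> [0, 16, 4, 64]  score +0 (running 4)
col 2: [16, 0, 2, 16] -> [0, 16, 2, 16]  score +0 (running 4)
col 3: [4, 64, 16, 64] -> [4, 64, 16, 64]  score +0 (running 4)
Board after move:
 0  0  0  4
 0 16 16 64
 4  4  2 16
 4 64 16 64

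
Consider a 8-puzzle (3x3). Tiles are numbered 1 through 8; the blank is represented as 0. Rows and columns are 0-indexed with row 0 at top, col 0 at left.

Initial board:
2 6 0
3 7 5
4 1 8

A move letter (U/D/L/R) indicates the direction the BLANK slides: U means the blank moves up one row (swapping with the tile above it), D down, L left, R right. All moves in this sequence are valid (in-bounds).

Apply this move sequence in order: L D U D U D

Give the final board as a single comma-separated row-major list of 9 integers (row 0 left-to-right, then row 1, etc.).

Answer: 2, 7, 6, 3, 0, 5, 4, 1, 8

Derivation:
After move 1 (L):
2 0 6
3 7 5
4 1 8

After move 2 (D):
2 7 6
3 0 5
4 1 8

After move 3 (U):
2 0 6
3 7 5
4 1 8

After move 4 (D):
2 7 6
3 0 5
4 1 8

After move 5 (U):
2 0 6
3 7 5
4 1 8

After move 6 (D):
2 7 6
3 0 5
4 1 8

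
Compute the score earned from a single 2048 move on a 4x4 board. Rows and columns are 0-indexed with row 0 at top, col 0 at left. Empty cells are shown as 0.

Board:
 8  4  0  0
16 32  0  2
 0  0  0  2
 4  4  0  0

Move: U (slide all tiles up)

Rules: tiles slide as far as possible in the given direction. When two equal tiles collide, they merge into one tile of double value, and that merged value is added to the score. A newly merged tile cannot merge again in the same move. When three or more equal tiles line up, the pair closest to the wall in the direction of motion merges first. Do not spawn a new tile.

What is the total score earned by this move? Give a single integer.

Slide up:
col 0: [8, 16, 0, 4] -> [8, 16, 4, 0]  score +0 (running 0)
col 1: [4, 32, 0, 4] -> [4, 32, 4, 0]  score +0 (running 0)
col 2: [0, 0, 0, 0] -> [0, 0, 0, 0]  score +0 (running 0)
col 3: [0, 2, 2, 0] -> [4, 0, 0, 0]  score +4 (running 4)
Board after move:
 8  4  0  4
16 32  0  0
 4  4  0  0
 0  0  0  0

Answer: 4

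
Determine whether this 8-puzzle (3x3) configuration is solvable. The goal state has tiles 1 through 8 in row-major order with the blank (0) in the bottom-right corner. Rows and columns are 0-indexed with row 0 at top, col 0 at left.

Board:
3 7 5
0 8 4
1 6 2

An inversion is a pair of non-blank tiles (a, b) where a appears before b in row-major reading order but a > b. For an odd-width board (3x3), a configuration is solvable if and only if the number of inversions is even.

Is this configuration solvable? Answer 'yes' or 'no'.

Inversions (pairs i<j in row-major order where tile[i] > tile[j] > 0): 17
17 is odd, so the puzzle is not solvable.

Answer: no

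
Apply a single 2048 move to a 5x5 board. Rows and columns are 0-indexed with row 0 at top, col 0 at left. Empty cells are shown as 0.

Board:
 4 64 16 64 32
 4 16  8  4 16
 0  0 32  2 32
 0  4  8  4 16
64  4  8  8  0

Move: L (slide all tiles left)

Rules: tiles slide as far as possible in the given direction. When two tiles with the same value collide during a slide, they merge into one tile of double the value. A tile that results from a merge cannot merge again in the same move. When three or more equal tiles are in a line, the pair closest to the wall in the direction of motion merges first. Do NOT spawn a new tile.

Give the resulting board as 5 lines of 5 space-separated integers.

Slide left:
row 0: [4, 64, 16, 64, 32] -> [4, 64, 16, 64, 32]
row 1: [4, 16, 8, 4, 16] -> [4, 16, 8, 4, 16]
row 2: [0, 0, 32, 2, 32] -> [32, 2, 32, 0, 0]
row 3: [0, 4, 8, 4, 16] -> [4, 8, 4, 16, 0]
row 4: [64, 4, 8, 8, 0] -> [64, 4, 16, 0, 0]

Answer:  4 64 16 64 32
 4 16  8  4 16
32  2 32  0  0
 4  8  4 16  0
64  4 16  0  0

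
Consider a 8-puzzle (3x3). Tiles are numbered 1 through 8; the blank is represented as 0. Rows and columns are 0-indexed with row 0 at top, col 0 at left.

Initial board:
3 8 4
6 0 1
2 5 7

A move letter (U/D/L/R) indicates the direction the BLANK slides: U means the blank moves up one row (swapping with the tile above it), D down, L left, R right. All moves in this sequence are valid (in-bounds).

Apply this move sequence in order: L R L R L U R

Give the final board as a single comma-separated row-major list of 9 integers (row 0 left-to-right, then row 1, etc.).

After move 1 (L):
3 8 4
0 6 1
2 5 7

After move 2 (R):
3 8 4
6 0 1
2 5 7

After move 3 (L):
3 8 4
0 6 1
2 5 7

After move 4 (R):
3 8 4
6 0 1
2 5 7

After move 5 (L):
3 8 4
0 6 1
2 5 7

After move 6 (U):
0 8 4
3 6 1
2 5 7

After move 7 (R):
8 0 4
3 6 1
2 5 7

Answer: 8, 0, 4, 3, 6, 1, 2, 5, 7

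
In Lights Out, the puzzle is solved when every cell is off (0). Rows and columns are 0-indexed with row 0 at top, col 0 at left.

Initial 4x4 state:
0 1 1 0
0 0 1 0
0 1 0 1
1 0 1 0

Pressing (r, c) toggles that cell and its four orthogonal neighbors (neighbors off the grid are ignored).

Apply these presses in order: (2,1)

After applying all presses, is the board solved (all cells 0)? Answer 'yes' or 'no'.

After press 1 at (2,1):
0 1 1 0
0 1 1 0
1 0 1 1
1 1 1 0

Lights still on: 10

Answer: no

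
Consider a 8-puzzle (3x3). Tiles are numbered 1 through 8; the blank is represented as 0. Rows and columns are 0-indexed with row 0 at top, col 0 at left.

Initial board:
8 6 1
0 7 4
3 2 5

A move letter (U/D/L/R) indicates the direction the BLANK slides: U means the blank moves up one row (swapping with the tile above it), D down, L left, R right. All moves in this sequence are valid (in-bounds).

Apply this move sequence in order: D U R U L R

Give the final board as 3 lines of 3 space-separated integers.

Answer: 8 0 1
7 6 4
3 2 5

Derivation:
After move 1 (D):
8 6 1
3 7 4
0 2 5

After move 2 (U):
8 6 1
0 7 4
3 2 5

After move 3 (R):
8 6 1
7 0 4
3 2 5

After move 4 (U):
8 0 1
7 6 4
3 2 5

After move 5 (L):
0 8 1
7 6 4
3 2 5

After move 6 (R):
8 0 1
7 6 4
3 2 5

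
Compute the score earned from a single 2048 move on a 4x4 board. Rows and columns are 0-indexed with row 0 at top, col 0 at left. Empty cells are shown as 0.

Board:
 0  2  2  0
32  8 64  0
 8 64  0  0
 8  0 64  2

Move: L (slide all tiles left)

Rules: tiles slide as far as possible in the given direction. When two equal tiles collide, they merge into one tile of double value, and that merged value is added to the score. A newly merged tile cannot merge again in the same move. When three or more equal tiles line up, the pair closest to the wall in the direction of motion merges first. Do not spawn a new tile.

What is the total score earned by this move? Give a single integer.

Slide left:
row 0: [0, 2, 2, 0] -> [4, 0, 0, 0]  score +4 (running 4)
row 1: [32, 8, 64, 0] -> [32, 8, 64, 0]  score +0 (running 4)
row 2: [8, 64, 0, 0] -> [8, 64, 0, 0]  score +0 (running 4)
row 3: [8, 0, 64, 2] -> [8, 64, 2, 0]  score +0 (running 4)
Board after move:
 4  0  0  0
32  8 64  0
 8 64  0  0
 8 64  2  0

Answer: 4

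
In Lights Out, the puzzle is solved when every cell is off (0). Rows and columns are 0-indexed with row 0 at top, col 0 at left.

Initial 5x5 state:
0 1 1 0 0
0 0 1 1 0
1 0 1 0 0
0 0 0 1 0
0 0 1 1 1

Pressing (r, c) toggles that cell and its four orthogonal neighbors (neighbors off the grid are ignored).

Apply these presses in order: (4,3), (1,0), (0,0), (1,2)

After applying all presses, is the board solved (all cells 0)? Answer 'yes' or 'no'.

Answer: yes

Derivation:
After press 1 at (4,3):
0 1 1 0 0
0 0 1 1 0
1 0 1 0 0
0 0 0 0 0
0 0 0 0 0

After press 2 at (1,0):
1 1 1 0 0
1 1 1 1 0
0 0 1 0 0
0 0 0 0 0
0 0 0 0 0

After press 3 at (0,0):
0 0 1 0 0
0 1 1 1 0
0 0 1 0 0
0 0 0 0 0
0 0 0 0 0

After press 4 at (1,2):
0 0 0 0 0
0 0 0 0 0
0 0 0 0 0
0 0 0 0 0
0 0 0 0 0

Lights still on: 0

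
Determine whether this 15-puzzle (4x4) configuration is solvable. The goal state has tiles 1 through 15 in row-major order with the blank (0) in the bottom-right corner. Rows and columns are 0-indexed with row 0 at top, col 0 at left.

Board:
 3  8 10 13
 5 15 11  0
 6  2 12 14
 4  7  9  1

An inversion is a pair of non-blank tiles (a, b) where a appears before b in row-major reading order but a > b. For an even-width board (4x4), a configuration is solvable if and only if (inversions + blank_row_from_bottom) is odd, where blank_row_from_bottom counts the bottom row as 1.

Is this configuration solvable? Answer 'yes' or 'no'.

Inversions: 57
Blank is in row 1 (0-indexed from top), which is row 3 counting from the bottom (bottom = 1).
57 + 3 = 60, which is even, so the puzzle is not solvable.

Answer: no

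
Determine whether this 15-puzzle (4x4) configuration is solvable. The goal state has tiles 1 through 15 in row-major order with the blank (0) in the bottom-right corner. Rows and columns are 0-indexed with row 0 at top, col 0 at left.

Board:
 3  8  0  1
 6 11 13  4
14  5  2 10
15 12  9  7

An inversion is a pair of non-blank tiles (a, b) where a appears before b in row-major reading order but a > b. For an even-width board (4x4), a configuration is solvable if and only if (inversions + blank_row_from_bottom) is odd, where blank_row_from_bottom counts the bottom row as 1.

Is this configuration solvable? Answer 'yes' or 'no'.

Answer: no

Derivation:
Inversions: 40
Blank is in row 0 (0-indexed from top), which is row 4 counting from the bottom (bottom = 1).
40 + 4 = 44, which is even, so the puzzle is not solvable.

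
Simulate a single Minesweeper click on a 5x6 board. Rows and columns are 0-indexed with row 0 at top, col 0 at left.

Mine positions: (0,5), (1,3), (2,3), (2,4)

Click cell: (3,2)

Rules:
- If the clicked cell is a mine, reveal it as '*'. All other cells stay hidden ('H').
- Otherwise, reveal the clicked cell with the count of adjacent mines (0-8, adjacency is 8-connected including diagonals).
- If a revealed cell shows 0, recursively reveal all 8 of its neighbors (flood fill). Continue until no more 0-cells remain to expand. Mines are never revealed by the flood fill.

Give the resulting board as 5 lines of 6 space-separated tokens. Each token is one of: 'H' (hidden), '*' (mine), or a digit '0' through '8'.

H H H H H H
H H H H H H
H H H H H H
H H 1 H H H
H H H H H H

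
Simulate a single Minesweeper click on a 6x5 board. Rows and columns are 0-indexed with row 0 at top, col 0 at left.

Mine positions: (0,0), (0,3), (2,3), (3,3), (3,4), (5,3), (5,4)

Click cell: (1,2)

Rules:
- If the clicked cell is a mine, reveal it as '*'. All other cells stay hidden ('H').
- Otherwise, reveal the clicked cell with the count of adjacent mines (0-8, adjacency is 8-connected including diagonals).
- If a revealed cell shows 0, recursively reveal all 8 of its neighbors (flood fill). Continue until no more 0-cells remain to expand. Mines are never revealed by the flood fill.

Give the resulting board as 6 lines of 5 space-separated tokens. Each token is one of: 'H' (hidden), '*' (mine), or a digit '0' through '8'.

H H H H H
H H 2 H H
H H H H H
H H H H H
H H H H H
H H H H H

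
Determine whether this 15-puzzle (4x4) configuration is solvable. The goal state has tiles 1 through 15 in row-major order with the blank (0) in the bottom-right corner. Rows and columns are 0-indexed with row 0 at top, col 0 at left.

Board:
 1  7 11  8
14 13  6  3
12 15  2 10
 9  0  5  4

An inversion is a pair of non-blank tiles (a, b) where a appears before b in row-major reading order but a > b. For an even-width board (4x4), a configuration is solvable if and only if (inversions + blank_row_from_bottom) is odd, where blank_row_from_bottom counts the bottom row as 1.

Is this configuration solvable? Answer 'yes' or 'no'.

Inversions: 56
Blank is in row 3 (0-indexed from top), which is row 1 counting from the bottom (bottom = 1).
56 + 1 = 57, which is odd, so the puzzle is solvable.

Answer: yes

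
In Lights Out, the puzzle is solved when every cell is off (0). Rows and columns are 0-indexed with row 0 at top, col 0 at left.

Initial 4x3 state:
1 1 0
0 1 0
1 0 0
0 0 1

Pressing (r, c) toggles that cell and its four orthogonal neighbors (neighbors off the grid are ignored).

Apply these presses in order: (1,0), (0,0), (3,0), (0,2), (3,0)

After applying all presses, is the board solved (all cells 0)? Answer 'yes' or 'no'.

After press 1 at (1,0):
0 1 0
1 0 0
0 0 0
0 0 1

After press 2 at (0,0):
1 0 0
0 0 0
0 0 0
0 0 1

After press 3 at (3,0):
1 0 0
0 0 0
1 0 0
1 1 1

After press 4 at (0,2):
1 1 1
0 0 1
1 0 0
1 1 1

After press 5 at (3,0):
1 1 1
0 0 1
0 0 0
0 0 1

Lights still on: 5

Answer: no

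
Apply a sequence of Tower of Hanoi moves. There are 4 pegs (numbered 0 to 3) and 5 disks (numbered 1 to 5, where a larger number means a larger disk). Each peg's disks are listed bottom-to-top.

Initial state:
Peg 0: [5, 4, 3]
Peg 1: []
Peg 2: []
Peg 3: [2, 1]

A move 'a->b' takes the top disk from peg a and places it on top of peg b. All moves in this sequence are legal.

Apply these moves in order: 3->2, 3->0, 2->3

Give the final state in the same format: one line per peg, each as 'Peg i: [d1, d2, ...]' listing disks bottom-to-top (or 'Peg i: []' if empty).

Answer: Peg 0: [5, 4, 3, 2]
Peg 1: []
Peg 2: []
Peg 3: [1]

Derivation:
After move 1 (3->2):
Peg 0: [5, 4, 3]
Peg 1: []
Peg 2: [1]
Peg 3: [2]

After move 2 (3->0):
Peg 0: [5, 4, 3, 2]
Peg 1: []
Peg 2: [1]
Peg 3: []

After move 3 (2->3):
Peg 0: [5, 4, 3, 2]
Peg 1: []
Peg 2: []
Peg 3: [1]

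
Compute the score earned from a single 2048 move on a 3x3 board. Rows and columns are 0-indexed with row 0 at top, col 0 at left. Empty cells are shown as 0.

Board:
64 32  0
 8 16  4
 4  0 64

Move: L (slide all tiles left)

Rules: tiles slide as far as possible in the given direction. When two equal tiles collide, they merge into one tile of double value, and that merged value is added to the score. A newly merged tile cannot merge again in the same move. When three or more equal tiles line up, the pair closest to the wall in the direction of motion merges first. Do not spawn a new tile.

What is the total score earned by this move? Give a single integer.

Slide left:
row 0: [64, 32, 0] -> [64, 32, 0]  score +0 (running 0)
row 1: [8, 16, 4] -> [8, 16, 4]  score +0 (running 0)
row 2: [4, 0, 64] -> [4, 64, 0]  score +0 (running 0)
Board after move:
64 32  0
 8 16  4
 4 64  0

Answer: 0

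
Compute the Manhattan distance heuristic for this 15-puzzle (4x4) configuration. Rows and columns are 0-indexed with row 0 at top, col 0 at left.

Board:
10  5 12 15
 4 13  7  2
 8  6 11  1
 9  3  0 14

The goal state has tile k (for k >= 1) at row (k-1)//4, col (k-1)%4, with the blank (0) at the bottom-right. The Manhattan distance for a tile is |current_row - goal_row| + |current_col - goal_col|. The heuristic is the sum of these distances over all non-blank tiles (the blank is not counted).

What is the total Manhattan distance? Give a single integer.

Tile 10: at (0,0), goal (2,1), distance |0-2|+|0-1| = 3
Tile 5: at (0,1), goal (1,0), distance |0-1|+|1-0| = 2
Tile 12: at (0,2), goal (2,3), distance |0-2|+|2-3| = 3
Tile 15: at (0,3), goal (3,2), distance |0-3|+|3-2| = 4
Tile 4: at (1,0), goal (0,3), distance |1-0|+|0-3| = 4
Tile 13: at (1,1), goal (3,0), distance |1-3|+|1-0| = 3
Tile 7: at (1,2), goal (1,2), distance |1-1|+|2-2| = 0
Tile 2: at (1,3), goal (0,1), distance |1-0|+|3-1| = 3
Tile 8: at (2,0), goal (1,3), distance |2-1|+|0-3| = 4
Tile 6: at (2,1), goal (1,1), distance |2-1|+|1-1| = 1
Tile 11: at (2,2), goal (2,2), distance |2-2|+|2-2| = 0
Tile 1: at (2,3), goal (0,0), distance |2-0|+|3-0| = 5
Tile 9: at (3,0), goal (2,0), distance |3-2|+|0-0| = 1
Tile 3: at (3,1), goal (0,2), distance |3-0|+|1-2| = 4
Tile 14: at (3,3), goal (3,1), distance |3-3|+|3-1| = 2
Sum: 3 + 2 + 3 + 4 + 4 + 3 + 0 + 3 + 4 + 1 + 0 + 5 + 1 + 4 + 2 = 39

Answer: 39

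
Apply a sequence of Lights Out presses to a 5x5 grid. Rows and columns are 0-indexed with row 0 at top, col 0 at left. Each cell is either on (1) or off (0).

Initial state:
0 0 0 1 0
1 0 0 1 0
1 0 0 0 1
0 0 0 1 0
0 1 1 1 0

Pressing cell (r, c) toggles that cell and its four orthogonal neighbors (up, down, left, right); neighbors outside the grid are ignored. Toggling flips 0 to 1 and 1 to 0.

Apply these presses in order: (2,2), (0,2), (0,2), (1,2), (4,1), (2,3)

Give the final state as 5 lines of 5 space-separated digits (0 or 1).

Answer: 0 0 1 1 0
1 1 0 1 0
1 1 1 0 0
0 1 1 0 0
1 0 0 1 0

Derivation:
After press 1 at (2,2):
0 0 0 1 0
1 0 1 1 0
1 1 1 1 1
0 0 1 1 0
0 1 1 1 0

After press 2 at (0,2):
0 1 1 0 0
1 0 0 1 0
1 1 1 1 1
0 0 1 1 0
0 1 1 1 0

After press 3 at (0,2):
0 0 0 1 0
1 0 1 1 0
1 1 1 1 1
0 0 1 1 0
0 1 1 1 0

After press 4 at (1,2):
0 0 1 1 0
1 1 0 0 0
1 1 0 1 1
0 0 1 1 0
0 1 1 1 0

After press 5 at (4,1):
0 0 1 1 0
1 1 0 0 0
1 1 0 1 1
0 1 1 1 0
1 0 0 1 0

After press 6 at (2,3):
0 0 1 1 0
1 1 0 1 0
1 1 1 0 0
0 1 1 0 0
1 0 0 1 0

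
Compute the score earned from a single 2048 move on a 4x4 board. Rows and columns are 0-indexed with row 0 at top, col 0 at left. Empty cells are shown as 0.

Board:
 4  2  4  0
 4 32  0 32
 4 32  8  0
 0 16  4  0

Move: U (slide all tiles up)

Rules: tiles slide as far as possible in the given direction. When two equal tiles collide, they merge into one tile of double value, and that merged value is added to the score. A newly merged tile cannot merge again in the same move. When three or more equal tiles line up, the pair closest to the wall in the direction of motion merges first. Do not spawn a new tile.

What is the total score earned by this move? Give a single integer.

Slide up:
col 0: [4, 4, 4, 0] -> [8, 4, 0, 0]  score +8 (running 8)
col 1: [2, 32, 32, 16] -> [2, 64, 16, 0]  score +64 (running 72)
col 2: [4, 0, 8, 4] -> [4, 8, 4, 0]  score +0 (running 72)
col 3: [0, 32, 0, 0] -> [32, 0, 0, 0]  score +0 (running 72)
Board after move:
 8  2  4 32
 4 64  8  0
 0 16  4  0
 0  0  0  0

Answer: 72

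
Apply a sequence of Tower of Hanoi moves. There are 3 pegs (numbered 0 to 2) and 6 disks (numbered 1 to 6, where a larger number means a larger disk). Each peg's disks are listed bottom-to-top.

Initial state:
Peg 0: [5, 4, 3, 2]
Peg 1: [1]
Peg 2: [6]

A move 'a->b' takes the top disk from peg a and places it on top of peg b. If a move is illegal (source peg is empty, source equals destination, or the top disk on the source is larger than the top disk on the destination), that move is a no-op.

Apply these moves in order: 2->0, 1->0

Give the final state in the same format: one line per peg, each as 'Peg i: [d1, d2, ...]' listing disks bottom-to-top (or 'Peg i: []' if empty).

After move 1 (2->0):
Peg 0: [5, 4, 3, 2]
Peg 1: [1]
Peg 2: [6]

After move 2 (1->0):
Peg 0: [5, 4, 3, 2, 1]
Peg 1: []
Peg 2: [6]

Answer: Peg 0: [5, 4, 3, 2, 1]
Peg 1: []
Peg 2: [6]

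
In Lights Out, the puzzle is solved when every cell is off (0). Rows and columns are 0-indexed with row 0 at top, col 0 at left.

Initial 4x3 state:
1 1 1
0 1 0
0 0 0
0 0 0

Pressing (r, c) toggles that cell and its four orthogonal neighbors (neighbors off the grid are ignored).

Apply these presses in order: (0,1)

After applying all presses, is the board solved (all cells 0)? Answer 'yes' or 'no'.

Answer: yes

Derivation:
After press 1 at (0,1):
0 0 0
0 0 0
0 0 0
0 0 0

Lights still on: 0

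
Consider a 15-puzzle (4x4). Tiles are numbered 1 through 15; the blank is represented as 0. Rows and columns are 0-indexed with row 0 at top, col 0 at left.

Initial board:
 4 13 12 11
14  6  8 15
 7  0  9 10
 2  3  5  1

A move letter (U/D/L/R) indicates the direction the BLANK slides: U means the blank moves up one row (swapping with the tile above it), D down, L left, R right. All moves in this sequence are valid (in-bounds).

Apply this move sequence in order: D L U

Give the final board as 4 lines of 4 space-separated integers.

Answer:  4 13 12 11
14  6  8 15
 0  3  9 10
 7  2  5  1

Derivation:
After move 1 (D):
 4 13 12 11
14  6  8 15
 7  3  9 10
 2  0  5  1

After move 2 (L):
 4 13 12 11
14  6  8 15
 7  3  9 10
 0  2  5  1

After move 3 (U):
 4 13 12 11
14  6  8 15
 0  3  9 10
 7  2  5  1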